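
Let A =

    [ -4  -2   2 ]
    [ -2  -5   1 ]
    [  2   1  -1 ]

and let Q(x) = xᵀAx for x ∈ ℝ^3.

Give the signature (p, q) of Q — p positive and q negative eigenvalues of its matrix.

Symmetric row and column elimination reduces A to a congruent diagonal form with pivots -4, -4, 0.
So there are 2 negative, 1 zero pivots.

(0, 2)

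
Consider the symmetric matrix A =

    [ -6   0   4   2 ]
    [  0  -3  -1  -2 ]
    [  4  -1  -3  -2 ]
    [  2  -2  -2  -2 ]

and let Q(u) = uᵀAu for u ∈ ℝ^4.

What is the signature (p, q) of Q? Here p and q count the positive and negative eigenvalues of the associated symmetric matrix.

(0, 2)

Symmetric row and column elimination reduces A to a congruent diagonal form with pivots -6, -3, 0, 0.
So there are 2 negative, 2 zero pivots.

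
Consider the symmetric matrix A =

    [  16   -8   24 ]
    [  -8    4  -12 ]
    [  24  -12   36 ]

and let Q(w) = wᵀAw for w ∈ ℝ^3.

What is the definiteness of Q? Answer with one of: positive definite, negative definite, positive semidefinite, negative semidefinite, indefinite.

positive semidefinite

Applying the same elementary operations to the rows and columns of A produces a congruent diagonal matrix with entries 16, 0, 0.
So there are 1 positive, 2 zero pivots.
Hence Q is positive semidefinite.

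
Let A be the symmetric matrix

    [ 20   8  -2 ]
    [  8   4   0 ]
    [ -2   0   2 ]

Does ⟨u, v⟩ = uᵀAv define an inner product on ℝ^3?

yes

Row-reducing A symmetrically gives the diagonal entries 20, 4/5, 1.
That gives 3 positive pivots.
Hence Q is positive definite.
⟨·,·⟩ is an inner product exactly when A is positive definite.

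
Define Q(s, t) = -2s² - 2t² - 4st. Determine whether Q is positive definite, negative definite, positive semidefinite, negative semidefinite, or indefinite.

negative semidefinite

The symmetric matrix is A = [[-2, -2], [-2, -2]].
Congruent diagonalization of A (simultaneous row and column reduction) yields pivots -2, 0.
That gives 1 negative, 1 zero pivots.
Hence Q is negative semidefinite.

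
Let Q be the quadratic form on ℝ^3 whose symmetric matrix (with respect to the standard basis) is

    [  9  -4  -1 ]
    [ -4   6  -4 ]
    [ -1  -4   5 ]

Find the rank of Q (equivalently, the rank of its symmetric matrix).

An LDLᵀ factorisation of A has diagonal entries 9, 38/9, 4/19.
Counting signs: 3 positive.
The rank is the number of nonzero pivots: 3.

3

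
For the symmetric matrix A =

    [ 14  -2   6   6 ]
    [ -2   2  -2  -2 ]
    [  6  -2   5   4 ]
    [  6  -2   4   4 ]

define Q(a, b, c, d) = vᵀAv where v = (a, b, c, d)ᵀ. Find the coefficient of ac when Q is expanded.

12

The coefficient of ac is A[1,3] + A[3,1] = 2·6 = 12.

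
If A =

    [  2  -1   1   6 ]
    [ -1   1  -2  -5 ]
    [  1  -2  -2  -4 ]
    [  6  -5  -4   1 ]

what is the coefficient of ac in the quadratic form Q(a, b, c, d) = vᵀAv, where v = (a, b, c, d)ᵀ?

2

The coefficient of ac is A[1,3] + A[3,1] = 2·1 = 2.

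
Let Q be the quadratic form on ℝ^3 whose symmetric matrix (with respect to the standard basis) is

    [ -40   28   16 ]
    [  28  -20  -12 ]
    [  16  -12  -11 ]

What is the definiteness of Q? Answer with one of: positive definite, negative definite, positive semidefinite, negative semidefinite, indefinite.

Leading principal minors: Δ_1 = -40, Δ_2 = 16, Δ_3 = -48.
The signs alternate starting with Δ_1 < 0, so by Sylvester's criterion Q is negative definite.

negative definite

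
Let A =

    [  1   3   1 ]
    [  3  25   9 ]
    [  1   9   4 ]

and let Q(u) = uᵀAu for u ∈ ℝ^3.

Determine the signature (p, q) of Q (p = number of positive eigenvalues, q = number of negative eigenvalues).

(3, 0)

An LDLᵀ factorisation of A has diagonal entries 1, 16, 3/4.
Counting signs: 3 positive.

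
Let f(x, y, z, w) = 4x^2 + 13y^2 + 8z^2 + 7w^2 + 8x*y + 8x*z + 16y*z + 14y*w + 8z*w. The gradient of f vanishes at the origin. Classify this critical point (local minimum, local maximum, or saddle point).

local minimum

The Hessian at the origin is H = [[8, 8, 8, 0], [8, 26, 16, 14], [8, 16, 16, 8], [0, 14, 8, 14]].
Row-reducing H symmetrically gives the diagonal entries 8, 18, 40/9, 12/5.
So there are 4 positive pivots.
H is positive definite, so the origin is a strict local minimum.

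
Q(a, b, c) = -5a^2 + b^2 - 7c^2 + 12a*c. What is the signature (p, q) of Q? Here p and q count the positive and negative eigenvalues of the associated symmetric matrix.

The symmetric matrix is A = [[-5, 0, 6], [0, 1, 0], [6, 0, -7]].
An LDLᵀ factorisation of A has diagonal entries -5, 1, 1/5.
That gives 2 positive, 1 negative pivots.

(2, 1)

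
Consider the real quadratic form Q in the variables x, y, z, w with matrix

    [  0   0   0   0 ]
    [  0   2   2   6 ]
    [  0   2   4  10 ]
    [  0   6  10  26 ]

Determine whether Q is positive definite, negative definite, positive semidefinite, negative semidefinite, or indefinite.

Symmetric row and column elimination reduces A to a congruent diagonal form with pivots 0, 2, 2, 0.
So there are 2 positive, 2 zero pivots.
Hence Q is positive semidefinite.

positive semidefinite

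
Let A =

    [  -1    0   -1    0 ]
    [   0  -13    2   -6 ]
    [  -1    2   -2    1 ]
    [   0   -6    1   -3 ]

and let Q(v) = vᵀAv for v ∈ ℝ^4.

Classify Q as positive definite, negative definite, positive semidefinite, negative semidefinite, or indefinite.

negative definite

Congruent diagonalization of A (simultaneous row and column reduction) yields pivots -1, -13, -9/13, -2/9.
That gives 4 negative pivots.
Hence Q is negative definite.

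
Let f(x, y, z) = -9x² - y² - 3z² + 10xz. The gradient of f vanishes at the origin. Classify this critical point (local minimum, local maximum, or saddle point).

The Hessian at the origin is H = [[-18, 0, 10], [0, -2, 0], [10, 0, -6]].
Applying the same elementary operations to the rows and columns of H produces a congruent diagonal matrix with entries -18, -2, -4/9.
Counting signs: 3 negative.
H is negative definite, so the origin is a strict local maximum.

local maximum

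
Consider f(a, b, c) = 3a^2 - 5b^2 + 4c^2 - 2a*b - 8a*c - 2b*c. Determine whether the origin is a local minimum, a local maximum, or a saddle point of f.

The Hessian at the origin is H = [[6, -2, -8], [-2, -10, -2], [-8, -2, 8]].
Symmetric row and column elimination reduces H to a congruent diagonal form with pivots 6, -32/3, -5/8.
So there are 1 positive, 2 negative pivots.
H is indefinite, so the origin is a saddle point.

saddle point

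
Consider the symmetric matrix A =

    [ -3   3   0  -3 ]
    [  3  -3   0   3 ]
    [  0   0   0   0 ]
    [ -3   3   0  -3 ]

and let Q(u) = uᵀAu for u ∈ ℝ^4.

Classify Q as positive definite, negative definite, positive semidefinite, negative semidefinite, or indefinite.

Applying the same elementary operations to the rows and columns of A produces a congruent diagonal matrix with entries -3, 0, 0, 0.
So there are 1 negative, 3 zero pivots.
Hence Q is negative semidefinite.

negative semidefinite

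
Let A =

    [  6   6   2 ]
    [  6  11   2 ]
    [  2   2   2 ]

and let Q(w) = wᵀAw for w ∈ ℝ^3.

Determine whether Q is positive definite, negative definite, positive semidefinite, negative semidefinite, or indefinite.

positive definite

An LDLᵀ factorisation of A has diagonal entries 6, 5, 4/3.
That gives 3 positive pivots.
Hence Q is positive definite.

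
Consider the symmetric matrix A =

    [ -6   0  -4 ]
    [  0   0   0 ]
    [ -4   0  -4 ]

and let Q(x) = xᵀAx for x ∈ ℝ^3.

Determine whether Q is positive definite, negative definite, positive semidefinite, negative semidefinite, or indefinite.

Applying the same elementary operations to the rows and columns of A produces a congruent diagonal matrix with entries -6, 0, -4/3.
Counting signs: 2 negative, 1 zero.
Hence Q is negative semidefinite.

negative semidefinite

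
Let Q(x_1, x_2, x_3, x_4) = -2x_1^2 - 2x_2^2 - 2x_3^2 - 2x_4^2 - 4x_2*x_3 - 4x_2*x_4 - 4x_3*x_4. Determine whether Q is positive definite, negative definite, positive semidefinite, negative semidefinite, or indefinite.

The associated matrix is A = [[-2, 0, 0, 0], [0, -2, -2, -2], [0, -2, -2, -2], [0, -2, -2, -2]].
Row-reducing A symmetrically gives the diagonal entries -2, -2, 0, 0.
Counting signs: 2 negative, 2 zero.
Hence Q is negative semidefinite.

negative semidefinite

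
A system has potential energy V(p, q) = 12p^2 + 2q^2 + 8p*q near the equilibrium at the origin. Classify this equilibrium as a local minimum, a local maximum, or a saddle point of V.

The Hessian at the origin is H = [[24, 8], [8, 4]].
det H = 24·4 − (8)² = 32 > 0 and H[1,1] = 24 > 0, so H is positive definite.
Therefore the origin is a local minimum.

local minimum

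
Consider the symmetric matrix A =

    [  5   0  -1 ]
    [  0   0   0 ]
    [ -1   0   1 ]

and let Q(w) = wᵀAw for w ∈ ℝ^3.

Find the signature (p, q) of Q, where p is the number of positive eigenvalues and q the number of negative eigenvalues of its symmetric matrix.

Applying the same elementary operations to the rows and columns of A produces a congruent diagonal matrix with entries 5, 0, 4/5.
That gives 2 positive, 1 zero pivots.

(2, 0)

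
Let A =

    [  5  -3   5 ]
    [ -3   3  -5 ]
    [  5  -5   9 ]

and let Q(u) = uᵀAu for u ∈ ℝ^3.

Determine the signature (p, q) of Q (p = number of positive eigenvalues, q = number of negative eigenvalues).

Congruent diagonalization of A (simultaneous row and column reduction) yields pivots 5, 6/5, 2/3.
Counting signs: 3 positive.

(3, 0)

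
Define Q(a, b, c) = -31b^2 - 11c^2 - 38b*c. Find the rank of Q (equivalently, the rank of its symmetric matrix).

2

The symmetric matrix is A = [[0, 0, 0], [0, -31, -19], [0, -19, -11]].
Applying the same elementary operations to the rows and columns of A produces a congruent diagonal matrix with entries 0, -31, 20/31.
Counting signs: 1 positive, 1 negative, 1 zero.
The rank is the number of nonzero pivots: 2.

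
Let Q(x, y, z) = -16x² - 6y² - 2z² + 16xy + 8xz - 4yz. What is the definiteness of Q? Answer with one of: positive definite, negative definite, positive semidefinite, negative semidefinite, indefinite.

negative definite

The symmetric matrix of Q is A = [[-16, 8, 4], [8, -6, -2], [4, -2, -2]].
Leading principal minors: Δ_1 = -16, Δ_2 = 32, Δ_3 = -32.
The signs alternate starting with Δ_1 < 0, so by Sylvester's criterion Q is negative definite.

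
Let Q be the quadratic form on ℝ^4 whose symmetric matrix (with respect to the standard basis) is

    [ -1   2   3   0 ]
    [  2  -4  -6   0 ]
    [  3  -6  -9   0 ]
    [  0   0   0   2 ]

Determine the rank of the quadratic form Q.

2

Symmetric row and column elimination reduces A to a congruent diagonal form with pivots -1, 0, 0, 2.
That gives 1 positive, 1 negative, 2 zero pivots.
The rank is the number of nonzero pivots: 2.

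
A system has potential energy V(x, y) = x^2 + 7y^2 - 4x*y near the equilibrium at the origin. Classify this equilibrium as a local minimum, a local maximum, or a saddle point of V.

local minimum

The Hessian at the origin is H = [[2, -4], [-4, 14]].
det H = 2·14 − (-4)² = 12 > 0 and H[1,1] = 2 > 0, so H is positive definite.
Therefore the origin is a local minimum.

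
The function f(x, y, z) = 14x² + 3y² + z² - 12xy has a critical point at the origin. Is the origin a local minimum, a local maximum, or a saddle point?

local minimum

The Hessian at the origin is H = [[28, -12, 0], [-12, 6, 0], [0, 0, 2]].
Congruent diagonalization of H (simultaneous row and column reduction) yields pivots 28, 6/7, 2.
Counting signs: 3 positive.
H is positive definite, so the origin is a strict local minimum.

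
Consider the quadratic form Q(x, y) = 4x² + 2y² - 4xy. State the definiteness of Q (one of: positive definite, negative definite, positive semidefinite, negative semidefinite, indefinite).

The symmetric matrix is A = [[4, -2], [-2, 2]].
Symmetric row and column elimination reduces A to a congruent diagonal form with pivots 4, 1.
Counting signs: 2 positive.
Hence Q is positive definite.

positive definite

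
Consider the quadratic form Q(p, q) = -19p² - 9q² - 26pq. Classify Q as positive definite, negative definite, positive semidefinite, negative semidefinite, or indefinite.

negative definite

The symmetric matrix of Q is [[-19, -13], [-13, -9]].
For the 2×2 matrix [[-19, -13], [-13, -9]]: det = -19·-9 − (-13)² = 2, trace = -28.
det > 0 so both eigenvalues share the sign of the trace; trace = -28 < 0 ⇒ both negative.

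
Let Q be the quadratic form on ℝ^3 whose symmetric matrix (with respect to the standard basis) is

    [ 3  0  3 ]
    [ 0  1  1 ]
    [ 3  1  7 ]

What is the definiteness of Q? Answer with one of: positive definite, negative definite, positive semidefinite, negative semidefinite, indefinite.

Leading principal minors: Δ_1 = 3, Δ_2 = 3, Δ_3 = 9.
All leading principal minors are positive, so by Sylvester's criterion Q is positive definite.

positive definite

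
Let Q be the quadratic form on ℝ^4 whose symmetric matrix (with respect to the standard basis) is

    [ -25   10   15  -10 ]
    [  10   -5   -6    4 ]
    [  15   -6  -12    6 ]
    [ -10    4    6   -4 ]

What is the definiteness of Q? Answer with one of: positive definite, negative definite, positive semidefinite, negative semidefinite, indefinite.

negative semidefinite

Congruent diagonalization of A (simultaneous row and column reduction) yields pivots -25, -1, -3, 0.
Counting signs: 3 negative, 1 zero.
Hence Q is negative semidefinite.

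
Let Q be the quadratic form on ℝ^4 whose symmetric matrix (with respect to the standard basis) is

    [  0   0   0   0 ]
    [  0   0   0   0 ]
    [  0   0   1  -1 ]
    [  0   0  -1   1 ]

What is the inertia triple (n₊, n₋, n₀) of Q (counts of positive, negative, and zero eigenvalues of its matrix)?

Congruent diagonalization of A (simultaneous row and column reduction) yields pivots 0, 0, 1, 0.
Counting signs: 1 positive, 3 zero.

(1, 0, 3)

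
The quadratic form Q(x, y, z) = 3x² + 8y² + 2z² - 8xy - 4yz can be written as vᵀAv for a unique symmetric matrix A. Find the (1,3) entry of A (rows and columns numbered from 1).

0

The coefficient of x·z in Q is 0. For a symmetric A this equals A[1,3] + A[3,1] = 2·A[1,3].
So A[1,3] = 0/2 = 0.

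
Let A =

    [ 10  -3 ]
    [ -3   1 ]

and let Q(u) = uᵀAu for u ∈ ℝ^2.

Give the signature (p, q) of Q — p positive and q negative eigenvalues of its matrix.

Applying the same elementary operations to the rows and columns of A produces a congruent diagonal matrix with entries 10, 1/10.
Counting signs: 2 positive.

(2, 0)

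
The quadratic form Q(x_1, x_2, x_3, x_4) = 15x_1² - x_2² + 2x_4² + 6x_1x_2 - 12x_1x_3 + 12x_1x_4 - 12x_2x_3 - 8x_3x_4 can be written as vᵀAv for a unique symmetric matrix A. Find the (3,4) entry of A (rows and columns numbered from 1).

-4

The coefficient of x_3·x_4 in Q is -8. For a symmetric A this equals A[3,4] + A[4,3] = 2·A[3,4].
So A[3,4] = -8/2 = -4.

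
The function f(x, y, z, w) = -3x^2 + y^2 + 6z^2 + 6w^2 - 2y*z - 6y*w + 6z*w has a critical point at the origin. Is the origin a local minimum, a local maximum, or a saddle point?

The Hessian at the origin is H = [[-6, 0, 0, 0], [0, 2, -2, -6], [0, -2, 12, 6], [0, -6, 6, 12]].
Row-reducing H symmetrically gives the diagonal entries -6, 2, 10, -6.
That gives 2 positive, 2 negative pivots.
H is indefinite, so the origin is a saddle point.

saddle point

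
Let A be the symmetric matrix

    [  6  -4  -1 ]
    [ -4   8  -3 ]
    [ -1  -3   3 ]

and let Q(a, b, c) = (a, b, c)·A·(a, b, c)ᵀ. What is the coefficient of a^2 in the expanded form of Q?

The coefficient of a^2 is the diagonal entry A[1,1] = 6.

6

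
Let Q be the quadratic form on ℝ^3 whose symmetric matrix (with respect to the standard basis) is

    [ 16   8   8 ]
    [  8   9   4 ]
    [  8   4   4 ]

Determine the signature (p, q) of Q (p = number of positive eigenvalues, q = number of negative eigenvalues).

Symmetric row and column elimination reduces A to a congruent diagonal form with pivots 16, 5, 0.
That gives 2 positive, 1 zero pivots.

(2, 0)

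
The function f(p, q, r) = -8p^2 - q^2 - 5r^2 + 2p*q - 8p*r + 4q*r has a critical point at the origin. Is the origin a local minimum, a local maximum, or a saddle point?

local maximum

The Hessian at the origin is H = [[-16, 2, -8], [2, -2, 4], [-8, 4, -10]].
Congruent diagonalization of H (simultaneous row and column reduction) yields pivots -16, -7/4, -6/7.
Counting signs: 3 negative.
H is negative definite, so the origin is a strict local maximum.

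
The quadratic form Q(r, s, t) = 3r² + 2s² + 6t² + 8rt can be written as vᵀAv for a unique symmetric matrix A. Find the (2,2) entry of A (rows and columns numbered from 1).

The coefficient of s² in Q is 2, and that is exactly A[2,2].

2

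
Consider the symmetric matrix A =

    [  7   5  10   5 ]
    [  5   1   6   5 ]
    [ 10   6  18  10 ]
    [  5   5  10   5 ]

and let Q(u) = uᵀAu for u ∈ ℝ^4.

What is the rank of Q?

Symmetric row and column elimination reduces A to a congruent diagonal form with pivots 7, -18/7, 38/9, 20/19.
Counting signs: 3 positive, 1 negative.
The rank is the number of nonzero pivots: 4.

4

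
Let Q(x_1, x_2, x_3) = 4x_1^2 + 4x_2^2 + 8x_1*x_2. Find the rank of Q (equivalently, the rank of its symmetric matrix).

The associated matrix is A = [[4, 4, 0], [4, 4, 0], [0, 0, 0]].
Applying the same elementary operations to the rows and columns of A produces a congruent diagonal matrix with entries 4, 0, 0.
Counting signs: 1 positive, 2 zero.
The rank is the number of nonzero pivots: 1.

1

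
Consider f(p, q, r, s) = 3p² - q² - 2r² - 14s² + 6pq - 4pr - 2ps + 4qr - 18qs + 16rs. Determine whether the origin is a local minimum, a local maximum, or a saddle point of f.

saddle point

The Hessian at the origin is H = [[6, 6, -4, -2], [6, -2, 4, -18], [-4, 4, -4, 16], [-2, -18, 16, -28]].
Symmetric row and column elimination reduces H to a congruent diagonal form with pivots 6, -8, 4/3, 2.
So there are 3 positive, 1 negative pivots.
H is indefinite, so the origin is a saddle point.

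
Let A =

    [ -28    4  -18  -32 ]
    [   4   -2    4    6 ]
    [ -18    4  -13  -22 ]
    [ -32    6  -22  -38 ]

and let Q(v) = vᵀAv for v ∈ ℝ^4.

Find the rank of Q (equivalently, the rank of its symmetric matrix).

2

Symmetric row and column elimination reduces A to a congruent diagonal form with pivots -28, -10/7, 0, 0.
Counting signs: 2 negative, 2 zero.
The rank is the number of nonzero pivots: 2.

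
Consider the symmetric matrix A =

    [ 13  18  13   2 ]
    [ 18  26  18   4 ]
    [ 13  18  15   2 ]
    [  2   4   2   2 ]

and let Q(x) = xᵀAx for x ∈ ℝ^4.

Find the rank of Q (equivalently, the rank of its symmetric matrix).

4

Applying the same elementary operations to the rows and columns of A produces a congruent diagonal matrix with entries 13, 14/13, 2, 2/7.
So there are 4 positive pivots.
The rank is the number of nonzero pivots: 4.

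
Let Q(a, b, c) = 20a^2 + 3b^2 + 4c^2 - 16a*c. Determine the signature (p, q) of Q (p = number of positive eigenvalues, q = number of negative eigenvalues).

Write A = [[20, 0, -8], [0, 3, 0], [-8, 0, 4]].
Row-reducing A symmetrically gives the diagonal entries 20, 3, 4/5.
So there are 3 positive pivots.

(3, 0)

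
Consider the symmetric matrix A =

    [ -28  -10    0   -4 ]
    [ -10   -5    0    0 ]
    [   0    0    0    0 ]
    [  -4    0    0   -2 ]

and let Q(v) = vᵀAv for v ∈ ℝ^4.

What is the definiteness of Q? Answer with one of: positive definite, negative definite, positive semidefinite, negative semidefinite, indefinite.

Applying the same elementary operations to the rows and columns of A produces a congruent diagonal matrix with entries -28, -10/7, 0, 0.
So there are 2 negative, 2 zero pivots.
Hence Q is negative semidefinite.

negative semidefinite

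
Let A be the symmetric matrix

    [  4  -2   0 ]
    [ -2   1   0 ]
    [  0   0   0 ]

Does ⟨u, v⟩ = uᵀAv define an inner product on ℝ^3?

no

Congruent diagonalization of A (simultaneous row and column reduction) yields pivots 4, 0, 0.
So there are 1 positive, 2 zero pivots.
Hence Q is positive semidefinite.
⟨·,·⟩ is an inner product exactly when A is positive definite.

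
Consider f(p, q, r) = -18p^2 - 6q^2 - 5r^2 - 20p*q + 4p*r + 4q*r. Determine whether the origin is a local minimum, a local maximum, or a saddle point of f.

The Hessian at the origin is H = [[-36, -20, 4], [-20, -12, 4], [4, 4, -10]].
Congruent diagonalization of H (simultaneous row and column reduction) yields pivots -36, -8/9, -6.
So there are 3 negative pivots.
H is negative definite, so the origin is a strict local maximum.

local maximum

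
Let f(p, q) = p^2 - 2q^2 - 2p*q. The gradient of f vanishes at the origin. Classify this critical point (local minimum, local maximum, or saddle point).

The Hessian at the origin is H = [[2, -2], [-2, -4]].
det H = 2·-4 − (-2)² = -12 < 0, so H is indefinite.
Therefore the origin is a saddle point.

saddle point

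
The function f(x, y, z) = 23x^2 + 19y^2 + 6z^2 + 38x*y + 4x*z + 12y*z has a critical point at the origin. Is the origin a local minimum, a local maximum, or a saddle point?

The Hessian at the origin is H = [[46, 38, 4], [38, 38, 12], [4, 12, 12]].
Symmetric row and column elimination reduces H to a congruent diagonal form with pivots 46, 152/23, 4/19.
So there are 3 positive pivots.
H is positive definite, so the origin is a strict local minimum.

local minimum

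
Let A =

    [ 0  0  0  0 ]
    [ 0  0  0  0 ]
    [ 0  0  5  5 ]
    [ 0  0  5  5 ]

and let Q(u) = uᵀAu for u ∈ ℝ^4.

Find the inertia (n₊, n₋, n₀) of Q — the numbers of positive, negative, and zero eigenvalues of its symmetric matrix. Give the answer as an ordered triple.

Congruent diagonalization of A (simultaneous row and column reduction) yields pivots 0, 0, 5, 0.
Counting signs: 1 positive, 3 zero.

(1, 0, 3)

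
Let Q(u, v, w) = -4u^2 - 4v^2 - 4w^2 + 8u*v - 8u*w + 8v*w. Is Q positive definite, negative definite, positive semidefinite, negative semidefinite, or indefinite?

The symmetric matrix is A = [[-4, 4, -4], [4, -4, 4], [-4, 4, -4]].
Congruent diagonalization of A (simultaneous row and column reduction) yields pivots -4, 0, 0.
Counting signs: 1 negative, 2 zero.
Hence Q is negative semidefinite.

negative semidefinite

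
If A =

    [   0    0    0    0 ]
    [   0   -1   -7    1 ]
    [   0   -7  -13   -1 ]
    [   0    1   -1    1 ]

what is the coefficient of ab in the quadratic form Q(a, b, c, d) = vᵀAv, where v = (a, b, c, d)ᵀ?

0

The coefficient of ab is A[1,2] + A[2,1] = 2·0 = 0.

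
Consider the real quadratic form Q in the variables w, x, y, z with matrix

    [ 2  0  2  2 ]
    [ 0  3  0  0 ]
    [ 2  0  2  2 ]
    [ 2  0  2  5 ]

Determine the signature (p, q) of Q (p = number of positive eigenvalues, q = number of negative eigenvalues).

Symmetric row and column elimination reduces A to a congruent diagonal form with pivots 2, 3, 0, 3.
That gives 3 positive, 1 zero pivots.

(3, 0)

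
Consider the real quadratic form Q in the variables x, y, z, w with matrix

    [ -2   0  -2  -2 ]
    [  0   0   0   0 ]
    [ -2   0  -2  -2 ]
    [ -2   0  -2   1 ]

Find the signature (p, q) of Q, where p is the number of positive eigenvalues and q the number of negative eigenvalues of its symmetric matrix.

(1, 1)

Row-reducing A symmetrically gives the diagonal entries -2, 0, 0, 3.
Counting signs: 1 positive, 1 negative, 2 zero.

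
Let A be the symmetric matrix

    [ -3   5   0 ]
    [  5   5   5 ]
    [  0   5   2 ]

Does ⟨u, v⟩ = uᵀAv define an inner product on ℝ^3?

no

Applying the same elementary operations to the rows and columns of A produces a congruent diagonal matrix with entries -3, 40/3, 1/8.
Counting signs: 2 positive, 1 negative.
Hence Q is indefinite.
⟨·,·⟩ is an inner product exactly when A is positive definite.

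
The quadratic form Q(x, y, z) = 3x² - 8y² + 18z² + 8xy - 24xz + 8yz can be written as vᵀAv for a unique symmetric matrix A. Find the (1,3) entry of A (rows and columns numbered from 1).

The coefficient of x·z in Q is -24. For a symmetric A this equals A[1,3] + A[3,1] = 2·A[1,3].
So A[1,3] = -24/2 = -12.

-12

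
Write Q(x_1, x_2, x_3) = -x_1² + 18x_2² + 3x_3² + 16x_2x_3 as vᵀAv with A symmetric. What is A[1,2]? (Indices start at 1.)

The coefficient of x_1·x_2 in Q is 0. For a symmetric A this equals A[1,2] + A[2,1] = 2·A[1,2].
So A[1,2] = 0/2 = 0.

0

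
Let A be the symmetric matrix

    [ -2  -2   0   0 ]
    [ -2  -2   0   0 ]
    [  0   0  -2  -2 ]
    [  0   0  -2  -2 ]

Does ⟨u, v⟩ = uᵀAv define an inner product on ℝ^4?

Row-reducing A symmetrically gives the diagonal entries -2, 0, -2, 0.
So there are 2 negative, 2 zero pivots.
Hence Q is negative semidefinite.
⟨·,·⟩ is an inner product exactly when A is positive definite.

no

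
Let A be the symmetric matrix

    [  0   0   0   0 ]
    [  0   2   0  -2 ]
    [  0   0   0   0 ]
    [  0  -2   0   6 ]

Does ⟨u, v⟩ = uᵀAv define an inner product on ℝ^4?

no

Row-reducing A symmetrically gives the diagonal entries 0, 2, 0, 4.
So there are 2 positive, 2 zero pivots.
Hence Q is positive semidefinite.
⟨·,·⟩ is an inner product exactly when A is positive definite.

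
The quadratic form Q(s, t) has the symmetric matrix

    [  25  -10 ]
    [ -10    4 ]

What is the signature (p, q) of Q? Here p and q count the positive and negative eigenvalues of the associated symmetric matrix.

(1, 0)

Symmetric row and column elimination reduces A to a congruent diagonal form with pivots 25, 0.
That gives 1 positive, 1 zero pivots.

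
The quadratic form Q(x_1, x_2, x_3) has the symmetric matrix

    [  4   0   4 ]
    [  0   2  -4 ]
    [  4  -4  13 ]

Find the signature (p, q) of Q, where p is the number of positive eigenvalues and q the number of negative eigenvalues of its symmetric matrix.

(3, 0)

An LDLᵀ factorisation of A has diagonal entries 4, 2, 1.
That gives 3 positive pivots.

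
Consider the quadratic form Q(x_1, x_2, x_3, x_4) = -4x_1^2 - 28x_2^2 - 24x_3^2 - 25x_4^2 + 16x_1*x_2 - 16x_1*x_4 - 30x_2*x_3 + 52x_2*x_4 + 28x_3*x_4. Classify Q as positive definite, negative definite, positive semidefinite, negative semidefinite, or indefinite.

The associated matrix is A = [[-4, 8, 0, -8], [8, -28, -15, 26], [0, -15, -24, 14], [-8, 26, 14, -25]].
Applying the same elementary operations to the rows and columns of A produces a congruent diagonal matrix with entries -4, -12, -21/4, -5/21.
That gives 4 negative pivots.
Hence Q is negative definite.

negative definite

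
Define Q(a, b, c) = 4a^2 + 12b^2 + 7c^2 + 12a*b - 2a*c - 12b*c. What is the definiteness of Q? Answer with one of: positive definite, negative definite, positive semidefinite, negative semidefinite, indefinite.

positive semidefinite

The associated matrix is A = [[4, 6, -1], [6, 12, -6], [-1, -6, 7]].
Applying the same elementary operations to the rows and columns of A produces a congruent diagonal matrix with entries 4, 3, 0.
So there are 2 positive, 1 zero pivots.
Hence Q is positive semidefinite.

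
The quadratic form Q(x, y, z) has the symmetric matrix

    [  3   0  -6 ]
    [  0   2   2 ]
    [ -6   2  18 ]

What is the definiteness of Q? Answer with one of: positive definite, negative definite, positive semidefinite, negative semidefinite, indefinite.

Leading principal minors: Δ_1 = 3, Δ_2 = 6, Δ_3 = 24.
All leading principal minors are positive, so by Sylvester's criterion Q is positive definite.

positive definite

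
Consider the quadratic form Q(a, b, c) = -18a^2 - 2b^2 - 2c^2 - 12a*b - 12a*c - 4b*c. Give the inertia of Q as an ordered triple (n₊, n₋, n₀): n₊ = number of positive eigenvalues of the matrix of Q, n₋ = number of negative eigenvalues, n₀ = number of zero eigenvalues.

(0, 1, 2)

Write A = [[-18, -6, -6], [-6, -2, -2], [-6, -2, -2]].
Applying the same elementary operations to the rows and columns of A produces a congruent diagonal matrix with entries -18, 0, 0.
That gives 1 negative, 2 zero pivots.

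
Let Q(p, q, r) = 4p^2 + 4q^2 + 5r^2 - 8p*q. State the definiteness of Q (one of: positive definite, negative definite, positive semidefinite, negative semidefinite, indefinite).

The symmetric matrix is A = [[4, -4, 0], [-4, 4, 0], [0, 0, 5]].
Symmetric row and column elimination reduces A to a congruent diagonal form with pivots 4, 0, 5.
That gives 2 positive, 1 zero pivots.
Hence Q is positive semidefinite.

positive semidefinite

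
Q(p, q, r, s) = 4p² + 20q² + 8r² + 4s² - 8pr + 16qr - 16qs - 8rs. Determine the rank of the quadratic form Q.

The symmetric matrix is A = [[4, 0, -4, 0], [0, 20, 8, -8], [-4, 8, 8, -4], [0, -8, -4, 4]].
Congruent diagonalization of A (simultaneous row and column reduction) yields pivots 4, 20, 4/5, 0.
Counting signs: 3 positive, 1 zero.
The rank is the number of nonzero pivots: 3.

3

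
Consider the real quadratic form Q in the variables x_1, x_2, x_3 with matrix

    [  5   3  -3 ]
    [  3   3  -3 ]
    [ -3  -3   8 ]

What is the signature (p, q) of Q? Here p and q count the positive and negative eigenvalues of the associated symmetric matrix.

Symmetric row and column elimination reduces A to a congruent diagonal form with pivots 5, 6/5, 5.
Counting signs: 3 positive.

(3, 0)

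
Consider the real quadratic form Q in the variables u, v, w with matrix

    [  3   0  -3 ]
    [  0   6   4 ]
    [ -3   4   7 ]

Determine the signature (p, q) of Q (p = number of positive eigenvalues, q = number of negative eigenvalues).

(3, 0)

Row-reducing A symmetrically gives the diagonal entries 3, 6, 4/3.
So there are 3 positive pivots.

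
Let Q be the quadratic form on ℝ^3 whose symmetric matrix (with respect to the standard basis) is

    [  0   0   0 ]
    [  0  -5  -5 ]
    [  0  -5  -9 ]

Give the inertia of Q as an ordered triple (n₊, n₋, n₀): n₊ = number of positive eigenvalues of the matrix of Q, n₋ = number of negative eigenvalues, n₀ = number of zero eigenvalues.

Congruent diagonalization of A (simultaneous row and column reduction) yields pivots 0, -5, -4.
That gives 2 negative, 1 zero pivots.

(0, 2, 1)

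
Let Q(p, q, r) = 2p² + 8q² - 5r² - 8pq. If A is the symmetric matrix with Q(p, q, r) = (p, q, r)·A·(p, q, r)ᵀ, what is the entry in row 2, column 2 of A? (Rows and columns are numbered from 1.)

The coefficient of q² in Q is 8, and that is exactly A[2,2].

8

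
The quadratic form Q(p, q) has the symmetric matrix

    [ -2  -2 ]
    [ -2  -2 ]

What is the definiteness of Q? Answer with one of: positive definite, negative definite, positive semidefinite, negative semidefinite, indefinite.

For the 2×2 matrix [[-2, -2], [-2, -2]]: det = -2·-2 − (-2)² = 0, trace = -4.
det = 0 so one eigenvalue is zero; the form is semidefinite with the sign of the trace.

negative semidefinite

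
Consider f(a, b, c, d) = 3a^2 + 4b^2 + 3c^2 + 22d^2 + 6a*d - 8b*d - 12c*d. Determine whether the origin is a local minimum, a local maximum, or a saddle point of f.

The Hessian at the origin is H = [[6, 0, 0, 6], [0, 8, 0, -8], [0, 0, 6, -12], [6, -8, -12, 44]].
Applying the same elementary operations to the rows and columns of H produces a congruent diagonal matrix with entries 6, 8, 6, 6.
So there are 4 positive pivots.
H is positive definite, so the origin is a strict local minimum.

local minimum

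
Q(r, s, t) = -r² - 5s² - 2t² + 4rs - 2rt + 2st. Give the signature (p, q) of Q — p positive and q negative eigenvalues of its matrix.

The associated matrix is A = [[-1, 2, -1], [2, -5, 1], [-1, 1, -2]].
Congruent diagonalization of A (simultaneous row and column reduction) yields pivots -1, -1, 0.
Counting signs: 2 negative, 1 zero.

(0, 2)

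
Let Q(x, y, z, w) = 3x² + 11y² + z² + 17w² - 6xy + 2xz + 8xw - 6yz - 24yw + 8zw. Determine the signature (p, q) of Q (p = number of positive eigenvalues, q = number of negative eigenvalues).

(4, 0)

Write A = [[3, -3, 1, 4], [-3, 11, -3, -12], [1, -3, 1, 4], [4, -12, 4, 17]].
Row-reducing A symmetrically gives the diagonal entries 3, 8, 1/6, 1.
That gives 4 positive pivots.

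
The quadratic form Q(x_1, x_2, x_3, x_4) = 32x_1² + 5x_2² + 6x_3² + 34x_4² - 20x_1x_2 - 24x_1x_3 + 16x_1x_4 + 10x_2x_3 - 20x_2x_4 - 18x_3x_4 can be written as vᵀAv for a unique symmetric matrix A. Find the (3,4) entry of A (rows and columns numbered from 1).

The coefficient of x_3·x_4 in Q is -18. For a symmetric A this equals A[3,4] + A[4,3] = 2·A[3,4].
So A[3,4] = -18/2 = -9.

-9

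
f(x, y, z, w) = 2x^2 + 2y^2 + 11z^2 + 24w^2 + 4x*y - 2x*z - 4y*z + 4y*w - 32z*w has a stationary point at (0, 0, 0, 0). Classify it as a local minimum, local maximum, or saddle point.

The Hessian at the origin is H = [[4, 4, -2, 0], [4, 4, -4, 4], [-2, -4, 22, -32], [0, 4, -32, 48]].
H is indefinite, so the origin is a saddle point.

saddle point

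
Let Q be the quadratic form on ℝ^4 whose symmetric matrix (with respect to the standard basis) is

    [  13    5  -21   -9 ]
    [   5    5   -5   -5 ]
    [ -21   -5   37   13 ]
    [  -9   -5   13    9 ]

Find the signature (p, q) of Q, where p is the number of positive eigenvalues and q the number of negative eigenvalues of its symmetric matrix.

(3, 0)

Applying the same elementary operations to the rows and columns of A produces a congruent diagonal matrix with entries 13, 40/13, 0, 2.
So there are 3 positive, 1 zero pivots.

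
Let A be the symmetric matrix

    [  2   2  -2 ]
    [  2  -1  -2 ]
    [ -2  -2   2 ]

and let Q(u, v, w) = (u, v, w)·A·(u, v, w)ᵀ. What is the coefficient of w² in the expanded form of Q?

2

The coefficient of w² is the diagonal entry A[3,3] = 2.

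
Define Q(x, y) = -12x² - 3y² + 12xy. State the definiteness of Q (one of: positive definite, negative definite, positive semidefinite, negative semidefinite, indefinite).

The symmetric matrix of Q is [[-12, 6], [6, -3]].
For the 2×2 matrix [[-12, 6], [6, -3]]: det = -12·-3 − (6)² = 0, trace = -15.
det = 0 so one eigenvalue is zero; the form is semidefinite with the sign of the trace.

negative semidefinite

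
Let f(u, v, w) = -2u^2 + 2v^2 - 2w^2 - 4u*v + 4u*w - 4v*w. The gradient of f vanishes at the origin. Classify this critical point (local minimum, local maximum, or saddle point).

saddle point

The Hessian at the origin is H = [[-4, -4, 4], [-4, 4, -4], [4, -4, -4]].
Applying the same elementary operations to the rows and columns of H produces a congruent diagonal matrix with entries -4, 8, -8.
Counting signs: 1 positive, 2 negative.
H is indefinite, so the origin is a saddle point.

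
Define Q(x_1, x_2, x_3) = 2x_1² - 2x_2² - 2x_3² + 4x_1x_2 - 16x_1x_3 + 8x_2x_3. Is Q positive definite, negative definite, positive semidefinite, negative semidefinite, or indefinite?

indefinite

The symmetric matrix is A = [[2, 2, -8], [2, -2, 4], [-8, 4, -2]].
An LDLᵀ factorisation of A has diagonal entries 2, -4, 2.
So there are 2 positive, 1 negative pivots.
Hence Q is indefinite.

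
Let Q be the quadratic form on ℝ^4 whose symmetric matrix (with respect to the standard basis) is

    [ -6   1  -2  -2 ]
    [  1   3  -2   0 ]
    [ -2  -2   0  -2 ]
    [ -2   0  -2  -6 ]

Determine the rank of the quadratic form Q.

4

Congruent diagonalization of A (simultaneous row and column reduction) yields pivots -6, 19/6, -20/19, -3.
So there are 1 positive, 3 negative pivots.
The rank is the number of nonzero pivots: 4.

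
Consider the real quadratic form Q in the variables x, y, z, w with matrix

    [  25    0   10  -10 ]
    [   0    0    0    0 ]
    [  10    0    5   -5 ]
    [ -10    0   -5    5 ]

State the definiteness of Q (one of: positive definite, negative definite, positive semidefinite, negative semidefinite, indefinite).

Symmetric row and column elimination reduces A to a congruent diagonal form with pivots 25, 0, 1, 0.
Counting signs: 2 positive, 2 zero.
Hence Q is positive semidefinite.

positive semidefinite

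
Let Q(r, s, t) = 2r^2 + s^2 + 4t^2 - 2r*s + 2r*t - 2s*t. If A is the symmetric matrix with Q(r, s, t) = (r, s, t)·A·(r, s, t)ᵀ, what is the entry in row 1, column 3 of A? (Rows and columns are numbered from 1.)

1

The coefficient of r·t in Q is 2. For a symmetric A this equals A[1,3] + A[3,1] = 2·A[1,3].
So A[1,3] = 2/2 = 1.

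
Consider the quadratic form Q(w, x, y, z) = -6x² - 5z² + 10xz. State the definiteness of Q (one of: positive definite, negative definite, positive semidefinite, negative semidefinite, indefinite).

negative semidefinite

The associated matrix is A = [[0, 0, 0, 0], [0, -6, 0, 5], [0, 0, 0, 0], [0, 5, 0, -5]].
Congruent diagonalization of A (simultaneous row and column reduction) yields pivots 0, -6, 0, -5/6.
That gives 2 negative, 2 zero pivots.
Hence Q is negative semidefinite.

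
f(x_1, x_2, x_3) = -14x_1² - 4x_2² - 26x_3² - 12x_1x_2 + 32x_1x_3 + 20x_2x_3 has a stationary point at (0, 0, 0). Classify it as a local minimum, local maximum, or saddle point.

local maximum

The Hessian at the origin is H = [[-28, -12, 32], [-12, -8, 20], [32, 20, -52]].
An LDLᵀ factorisation of H has diagonal entries -28, -20/7, -8/5.
That gives 3 negative pivots.
H is negative definite, so the origin is a strict local maximum.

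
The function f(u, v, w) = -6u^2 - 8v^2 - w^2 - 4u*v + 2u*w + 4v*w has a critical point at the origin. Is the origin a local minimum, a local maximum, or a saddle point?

The Hessian at the origin is H = [[-12, -4, 2], [-4, -16, 4], [2, 4, -2]].
Symmetric row and column elimination reduces H to a congruent diagonal form with pivots -12, -44/3, -10/11.
That gives 3 negative pivots.
H is negative definite, so the origin is a strict local maximum.

local maximum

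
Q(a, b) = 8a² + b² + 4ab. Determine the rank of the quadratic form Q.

2

The symmetric matrix is A = [[8, 2], [2, 1]].
Applying the same elementary operations to the rows and columns of A produces a congruent diagonal matrix with entries 8, 1/2.
That gives 2 positive pivots.
The rank is the number of nonzero pivots: 2.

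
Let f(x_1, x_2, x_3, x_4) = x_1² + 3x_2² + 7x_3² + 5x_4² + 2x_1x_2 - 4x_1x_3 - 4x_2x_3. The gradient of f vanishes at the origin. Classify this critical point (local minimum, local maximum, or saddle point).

The Hessian at the origin is H = [[2, 2, -4, 0], [2, 6, -4, 0], [-4, -4, 14, 0], [0, 0, 0, 10]].
An LDLᵀ factorisation of H has diagonal entries 2, 4, 6, 10.
Counting signs: 4 positive.
H is positive definite, so the origin is a strict local minimum.

local minimum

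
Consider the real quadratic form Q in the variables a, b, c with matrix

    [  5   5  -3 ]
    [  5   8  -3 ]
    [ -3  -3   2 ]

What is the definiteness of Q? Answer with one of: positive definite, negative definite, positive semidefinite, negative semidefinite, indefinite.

Leading principal minors: Δ_1 = 5, Δ_2 = 15, Δ_3 = 3.
All leading principal minors are positive, so by Sylvester's criterion Q is positive definite.

positive definite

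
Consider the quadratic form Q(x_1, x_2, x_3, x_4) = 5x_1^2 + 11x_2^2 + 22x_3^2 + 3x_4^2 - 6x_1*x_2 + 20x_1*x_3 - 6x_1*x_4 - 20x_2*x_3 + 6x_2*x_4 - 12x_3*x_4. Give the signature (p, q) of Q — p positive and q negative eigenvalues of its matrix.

The symmetric matrix is A = [[5, -3, 10, -3], [-3, 11, -10, 3], [10, -10, 22, -6], [-3, 3, -6, 3]].
Symmetric row and column elimination reduces A to a congruent diagonal form with pivots 5, 46/5, 6/23, 0.
Counting signs: 3 positive, 1 zero.

(3, 0)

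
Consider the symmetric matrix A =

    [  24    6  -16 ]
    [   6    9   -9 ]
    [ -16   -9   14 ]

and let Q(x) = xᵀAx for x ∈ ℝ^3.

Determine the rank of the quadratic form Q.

Applying the same elementary operations to the rows and columns of A produces a congruent diagonal matrix with entries 24, 15/2, 0.
That gives 2 positive, 1 zero pivots.
The rank is the number of nonzero pivots: 2.

2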